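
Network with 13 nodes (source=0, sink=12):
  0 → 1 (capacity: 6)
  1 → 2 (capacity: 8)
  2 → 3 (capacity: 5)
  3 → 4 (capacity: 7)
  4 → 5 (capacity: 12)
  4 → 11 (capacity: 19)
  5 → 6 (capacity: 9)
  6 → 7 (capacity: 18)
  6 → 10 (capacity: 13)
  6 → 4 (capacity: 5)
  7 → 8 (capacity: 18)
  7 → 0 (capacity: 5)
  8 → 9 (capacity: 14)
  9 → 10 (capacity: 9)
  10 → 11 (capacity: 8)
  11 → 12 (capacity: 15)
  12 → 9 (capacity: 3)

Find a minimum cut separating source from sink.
Min cut value = 5, edges: (2,3)

Min cut value: 5
Partition: S = [0, 1, 2], T = [3, 4, 5, 6, 7, 8, 9, 10, 11, 12]
Cut edges: (2,3)

By max-flow min-cut theorem, max flow = min cut = 5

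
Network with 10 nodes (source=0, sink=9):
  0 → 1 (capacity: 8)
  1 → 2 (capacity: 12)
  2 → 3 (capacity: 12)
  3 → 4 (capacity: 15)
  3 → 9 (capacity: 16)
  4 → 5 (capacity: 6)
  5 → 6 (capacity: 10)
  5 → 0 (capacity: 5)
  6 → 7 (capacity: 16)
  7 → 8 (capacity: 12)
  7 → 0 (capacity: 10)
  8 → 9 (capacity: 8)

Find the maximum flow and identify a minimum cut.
Max flow = 8, Min cut edges: (0,1)

Maximum flow: 8
Minimum cut: (0,1)
Partition: S = [0], T = [1, 2, 3, 4, 5, 6, 7, 8, 9]

Max-flow min-cut theorem verified: both equal 8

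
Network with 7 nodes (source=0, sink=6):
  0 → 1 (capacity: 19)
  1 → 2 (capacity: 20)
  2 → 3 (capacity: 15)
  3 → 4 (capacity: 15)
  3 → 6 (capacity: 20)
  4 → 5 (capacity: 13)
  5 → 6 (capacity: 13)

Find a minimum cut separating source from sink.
Min cut value = 15, edges: (2,3)

Min cut value: 15
Partition: S = [0, 1, 2], T = [3, 4, 5, 6]
Cut edges: (2,3)

By max-flow min-cut theorem, max flow = min cut = 15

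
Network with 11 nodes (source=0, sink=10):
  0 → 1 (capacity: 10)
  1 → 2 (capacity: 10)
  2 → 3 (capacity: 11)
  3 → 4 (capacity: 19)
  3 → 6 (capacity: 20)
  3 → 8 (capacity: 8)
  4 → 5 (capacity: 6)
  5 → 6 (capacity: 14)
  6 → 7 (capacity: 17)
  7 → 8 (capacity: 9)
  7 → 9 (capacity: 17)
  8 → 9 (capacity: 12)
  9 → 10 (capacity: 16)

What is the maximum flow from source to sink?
Maximum flow = 10

Max flow: 10

Flow assignment:
  0 → 1: 10/10
  1 → 2: 10/10
  2 → 3: 10/11
  3 → 6: 2/20
  3 → 8: 8/8
  6 → 7: 2/17
  7 → 9: 2/17
  8 → 9: 8/12
  9 → 10: 10/16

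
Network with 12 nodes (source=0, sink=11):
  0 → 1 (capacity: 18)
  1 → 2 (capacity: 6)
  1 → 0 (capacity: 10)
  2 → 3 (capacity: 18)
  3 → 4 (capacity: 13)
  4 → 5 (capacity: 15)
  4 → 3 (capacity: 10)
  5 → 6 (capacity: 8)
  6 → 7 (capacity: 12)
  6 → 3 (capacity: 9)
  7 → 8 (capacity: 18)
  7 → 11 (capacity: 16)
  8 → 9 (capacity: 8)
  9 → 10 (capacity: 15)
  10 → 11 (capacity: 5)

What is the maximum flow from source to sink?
Maximum flow = 6

Max flow: 6

Flow assignment:
  0 → 1: 6/18
  1 → 2: 6/6
  2 → 3: 6/18
  3 → 4: 6/13
  4 → 5: 6/15
  5 → 6: 6/8
  6 → 7: 6/12
  7 → 11: 6/16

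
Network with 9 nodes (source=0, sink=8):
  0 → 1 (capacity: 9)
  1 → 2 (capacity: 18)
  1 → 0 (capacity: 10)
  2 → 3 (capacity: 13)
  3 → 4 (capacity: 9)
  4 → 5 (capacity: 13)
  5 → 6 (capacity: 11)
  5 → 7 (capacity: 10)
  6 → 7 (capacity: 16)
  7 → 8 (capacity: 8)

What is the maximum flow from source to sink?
Maximum flow = 8

Max flow: 8

Flow assignment:
  0 → 1: 8/9
  1 → 2: 8/18
  2 → 3: 8/13
  3 → 4: 8/9
  4 → 5: 8/13
  5 → 7: 8/10
  7 → 8: 8/8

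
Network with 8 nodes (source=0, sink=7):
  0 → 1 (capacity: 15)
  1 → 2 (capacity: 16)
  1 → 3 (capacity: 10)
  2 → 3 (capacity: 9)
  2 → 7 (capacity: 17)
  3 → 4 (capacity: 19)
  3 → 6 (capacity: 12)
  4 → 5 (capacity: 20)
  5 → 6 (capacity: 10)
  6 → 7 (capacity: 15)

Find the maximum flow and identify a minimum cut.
Max flow = 15, Min cut edges: (0,1)

Maximum flow: 15
Minimum cut: (0,1)
Partition: S = [0], T = [1, 2, 3, 4, 5, 6, 7]

Max-flow min-cut theorem verified: both equal 15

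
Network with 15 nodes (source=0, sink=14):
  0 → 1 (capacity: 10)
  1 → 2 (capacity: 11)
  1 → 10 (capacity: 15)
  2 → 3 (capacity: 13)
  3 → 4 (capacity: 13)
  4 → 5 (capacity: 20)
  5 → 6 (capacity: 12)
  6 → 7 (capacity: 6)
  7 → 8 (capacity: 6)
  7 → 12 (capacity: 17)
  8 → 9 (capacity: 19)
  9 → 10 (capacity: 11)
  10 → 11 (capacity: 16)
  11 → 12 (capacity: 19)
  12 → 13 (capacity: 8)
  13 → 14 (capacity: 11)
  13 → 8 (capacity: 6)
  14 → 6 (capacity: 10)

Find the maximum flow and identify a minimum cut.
Max flow = 8, Min cut edges: (12,13)

Maximum flow: 8
Minimum cut: (12,13)
Partition: S = [0, 1, 2, 3, 4, 5, 6, 7, 8, 9, 10, 11, 12], T = [13, 14]

Max-flow min-cut theorem verified: both equal 8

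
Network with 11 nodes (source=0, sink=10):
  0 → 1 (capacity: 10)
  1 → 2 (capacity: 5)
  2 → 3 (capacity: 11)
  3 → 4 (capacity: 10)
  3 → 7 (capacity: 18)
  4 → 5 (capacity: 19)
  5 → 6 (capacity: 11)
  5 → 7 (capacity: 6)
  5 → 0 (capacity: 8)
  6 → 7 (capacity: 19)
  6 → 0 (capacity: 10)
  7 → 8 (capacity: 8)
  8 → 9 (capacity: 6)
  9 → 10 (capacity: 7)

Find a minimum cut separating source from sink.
Min cut value = 5, edges: (1,2)

Min cut value: 5
Partition: S = [0, 1], T = [2, 3, 4, 5, 6, 7, 8, 9, 10]
Cut edges: (1,2)

By max-flow min-cut theorem, max flow = min cut = 5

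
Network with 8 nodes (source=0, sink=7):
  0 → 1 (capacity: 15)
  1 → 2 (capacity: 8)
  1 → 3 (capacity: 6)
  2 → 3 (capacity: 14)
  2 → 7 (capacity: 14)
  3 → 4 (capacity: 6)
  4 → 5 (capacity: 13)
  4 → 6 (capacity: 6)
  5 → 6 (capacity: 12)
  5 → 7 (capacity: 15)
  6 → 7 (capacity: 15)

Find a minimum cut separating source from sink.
Min cut value = 14, edges: (1,2), (3,4)

Min cut value: 14
Partition: S = [0, 1, 3], T = [2, 4, 5, 6, 7]
Cut edges: (1,2), (3,4)

By max-flow min-cut theorem, max flow = min cut = 14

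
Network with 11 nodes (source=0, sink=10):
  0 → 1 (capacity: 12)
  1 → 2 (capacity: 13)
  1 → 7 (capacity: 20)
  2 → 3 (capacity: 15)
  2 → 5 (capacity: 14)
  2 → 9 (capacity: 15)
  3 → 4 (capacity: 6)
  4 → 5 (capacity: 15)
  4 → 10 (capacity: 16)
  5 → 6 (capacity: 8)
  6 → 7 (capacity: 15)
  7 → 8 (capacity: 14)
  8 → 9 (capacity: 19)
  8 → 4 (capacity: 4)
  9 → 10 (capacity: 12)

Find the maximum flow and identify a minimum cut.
Max flow = 12, Min cut edges: (0,1)

Maximum flow: 12
Minimum cut: (0,1)
Partition: S = [0], T = [1, 2, 3, 4, 5, 6, 7, 8, 9, 10]

Max-flow min-cut theorem verified: both equal 12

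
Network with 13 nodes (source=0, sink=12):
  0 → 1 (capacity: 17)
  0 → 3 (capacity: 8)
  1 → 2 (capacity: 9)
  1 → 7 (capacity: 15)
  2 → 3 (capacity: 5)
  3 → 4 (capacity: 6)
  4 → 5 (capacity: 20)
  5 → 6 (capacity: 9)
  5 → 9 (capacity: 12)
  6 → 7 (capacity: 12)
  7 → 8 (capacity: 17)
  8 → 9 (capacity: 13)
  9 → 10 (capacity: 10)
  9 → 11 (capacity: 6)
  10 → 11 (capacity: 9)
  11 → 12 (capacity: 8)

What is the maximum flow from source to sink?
Maximum flow = 8

Max flow: 8

Flow assignment:
  0 → 1: 8/17
  1 → 7: 8/15
  7 → 8: 8/17
  8 → 9: 8/13
  9 → 10: 8/10
  10 → 11: 8/9
  11 → 12: 8/8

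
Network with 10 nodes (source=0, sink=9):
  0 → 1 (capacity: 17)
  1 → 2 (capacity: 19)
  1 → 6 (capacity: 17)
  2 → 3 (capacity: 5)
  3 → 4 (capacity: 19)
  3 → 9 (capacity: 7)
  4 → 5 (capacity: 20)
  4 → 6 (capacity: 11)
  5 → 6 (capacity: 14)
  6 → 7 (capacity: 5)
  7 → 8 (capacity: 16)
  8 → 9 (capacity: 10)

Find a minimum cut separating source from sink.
Min cut value = 10, edges: (2,3), (6,7)

Min cut value: 10
Partition: S = [0, 1, 2, 4, 5, 6], T = [3, 7, 8, 9]
Cut edges: (2,3), (6,7)

By max-flow min-cut theorem, max flow = min cut = 10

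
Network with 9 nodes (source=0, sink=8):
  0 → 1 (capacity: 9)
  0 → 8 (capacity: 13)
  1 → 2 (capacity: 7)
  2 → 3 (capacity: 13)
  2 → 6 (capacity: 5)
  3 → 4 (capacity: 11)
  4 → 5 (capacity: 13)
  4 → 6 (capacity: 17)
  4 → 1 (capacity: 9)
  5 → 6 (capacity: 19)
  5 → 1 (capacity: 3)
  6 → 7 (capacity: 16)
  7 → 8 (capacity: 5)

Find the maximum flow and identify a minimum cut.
Max flow = 18, Min cut edges: (0,8), (7,8)

Maximum flow: 18
Minimum cut: (0,8), (7,8)
Partition: S = [0, 1, 2, 3, 4, 5, 6, 7], T = [8]

Max-flow min-cut theorem verified: both equal 18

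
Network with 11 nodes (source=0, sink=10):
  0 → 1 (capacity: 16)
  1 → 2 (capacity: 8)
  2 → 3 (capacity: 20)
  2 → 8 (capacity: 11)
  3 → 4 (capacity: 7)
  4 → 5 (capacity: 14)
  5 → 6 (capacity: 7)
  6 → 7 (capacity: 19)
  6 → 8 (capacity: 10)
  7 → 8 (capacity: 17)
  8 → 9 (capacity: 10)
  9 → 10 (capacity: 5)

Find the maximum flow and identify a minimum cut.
Max flow = 5, Min cut edges: (9,10)

Maximum flow: 5
Minimum cut: (9,10)
Partition: S = [0, 1, 2, 3, 4, 5, 6, 7, 8, 9], T = [10]

Max-flow min-cut theorem verified: both equal 5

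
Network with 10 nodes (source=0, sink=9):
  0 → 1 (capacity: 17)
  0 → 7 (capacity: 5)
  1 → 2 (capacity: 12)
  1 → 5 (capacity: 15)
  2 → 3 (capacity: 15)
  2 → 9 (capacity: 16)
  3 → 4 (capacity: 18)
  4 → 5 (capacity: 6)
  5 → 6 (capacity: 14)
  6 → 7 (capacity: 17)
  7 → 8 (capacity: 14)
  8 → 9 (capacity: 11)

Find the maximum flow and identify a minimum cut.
Max flow = 22, Min cut edges: (0,1), (0,7)

Maximum flow: 22
Minimum cut: (0,1), (0,7)
Partition: S = [0], T = [1, 2, 3, 4, 5, 6, 7, 8, 9]

Max-flow min-cut theorem verified: both equal 22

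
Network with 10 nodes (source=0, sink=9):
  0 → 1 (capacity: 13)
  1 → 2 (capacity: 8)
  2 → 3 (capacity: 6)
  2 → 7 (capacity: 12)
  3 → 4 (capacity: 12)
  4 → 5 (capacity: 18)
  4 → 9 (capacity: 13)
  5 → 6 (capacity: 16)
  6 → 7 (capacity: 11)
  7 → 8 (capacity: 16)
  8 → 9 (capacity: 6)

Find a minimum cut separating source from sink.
Min cut value = 8, edges: (1,2)

Min cut value: 8
Partition: S = [0, 1], T = [2, 3, 4, 5, 6, 7, 8, 9]
Cut edges: (1,2)

By max-flow min-cut theorem, max flow = min cut = 8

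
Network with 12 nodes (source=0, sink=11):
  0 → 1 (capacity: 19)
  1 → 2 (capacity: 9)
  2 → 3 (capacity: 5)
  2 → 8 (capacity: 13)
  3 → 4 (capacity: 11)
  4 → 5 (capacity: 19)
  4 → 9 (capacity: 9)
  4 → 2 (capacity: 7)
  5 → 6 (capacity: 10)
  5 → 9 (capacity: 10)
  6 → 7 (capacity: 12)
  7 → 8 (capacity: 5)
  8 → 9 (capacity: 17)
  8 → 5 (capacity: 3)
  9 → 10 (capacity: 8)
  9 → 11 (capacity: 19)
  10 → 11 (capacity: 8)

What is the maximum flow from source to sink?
Maximum flow = 9

Max flow: 9

Flow assignment:
  0 → 1: 9/19
  1 → 2: 9/9
  2 → 8: 9/13
  8 → 9: 9/17
  9 → 11: 9/19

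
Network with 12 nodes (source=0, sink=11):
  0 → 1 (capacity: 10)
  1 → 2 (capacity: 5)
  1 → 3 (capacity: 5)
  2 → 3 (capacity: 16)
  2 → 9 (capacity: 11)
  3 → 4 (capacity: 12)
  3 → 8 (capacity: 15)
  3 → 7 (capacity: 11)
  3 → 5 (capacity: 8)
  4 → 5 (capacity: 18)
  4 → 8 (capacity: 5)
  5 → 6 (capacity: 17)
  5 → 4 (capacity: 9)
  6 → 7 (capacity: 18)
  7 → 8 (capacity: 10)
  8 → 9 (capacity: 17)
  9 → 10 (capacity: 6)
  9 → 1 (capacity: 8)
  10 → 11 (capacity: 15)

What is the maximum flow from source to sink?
Maximum flow = 6

Max flow: 6

Flow assignment:
  0 → 1: 6/10
  1 → 2: 1/5
  1 → 3: 5/5
  2 → 9: 1/11
  3 → 8: 5/15
  8 → 9: 5/17
  9 → 10: 6/6
  10 → 11: 6/15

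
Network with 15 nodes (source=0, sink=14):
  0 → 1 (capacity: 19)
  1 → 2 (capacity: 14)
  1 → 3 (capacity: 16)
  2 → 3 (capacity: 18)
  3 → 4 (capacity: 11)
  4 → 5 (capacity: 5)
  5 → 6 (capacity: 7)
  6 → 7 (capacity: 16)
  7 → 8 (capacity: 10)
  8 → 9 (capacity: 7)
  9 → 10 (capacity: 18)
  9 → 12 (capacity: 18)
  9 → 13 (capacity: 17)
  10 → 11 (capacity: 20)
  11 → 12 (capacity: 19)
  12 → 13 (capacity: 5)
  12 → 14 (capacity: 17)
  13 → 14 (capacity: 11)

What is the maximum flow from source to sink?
Maximum flow = 5

Max flow: 5

Flow assignment:
  0 → 1: 5/19
  1 → 3: 5/16
  3 → 4: 5/11
  4 → 5: 5/5
  5 → 6: 5/7
  6 → 7: 5/16
  7 → 8: 5/10
  8 → 9: 5/7
  9 → 12: 5/18
  12 → 14: 5/17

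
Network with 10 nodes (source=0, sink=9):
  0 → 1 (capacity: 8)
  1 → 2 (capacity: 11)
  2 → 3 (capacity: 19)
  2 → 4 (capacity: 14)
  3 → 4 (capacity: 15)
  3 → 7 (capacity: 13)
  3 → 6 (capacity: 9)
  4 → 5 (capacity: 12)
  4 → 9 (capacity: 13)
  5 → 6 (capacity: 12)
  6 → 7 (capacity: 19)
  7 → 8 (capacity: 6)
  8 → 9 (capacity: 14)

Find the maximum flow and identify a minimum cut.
Max flow = 8, Min cut edges: (0,1)

Maximum flow: 8
Minimum cut: (0,1)
Partition: S = [0], T = [1, 2, 3, 4, 5, 6, 7, 8, 9]

Max-flow min-cut theorem verified: both equal 8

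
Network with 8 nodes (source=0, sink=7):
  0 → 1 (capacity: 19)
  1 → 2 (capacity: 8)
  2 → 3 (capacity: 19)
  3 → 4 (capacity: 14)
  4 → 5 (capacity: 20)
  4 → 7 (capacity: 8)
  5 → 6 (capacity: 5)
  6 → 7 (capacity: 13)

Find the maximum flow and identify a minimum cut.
Max flow = 8, Min cut edges: (1,2)

Maximum flow: 8
Minimum cut: (1,2)
Partition: S = [0, 1], T = [2, 3, 4, 5, 6, 7]

Max-flow min-cut theorem verified: both equal 8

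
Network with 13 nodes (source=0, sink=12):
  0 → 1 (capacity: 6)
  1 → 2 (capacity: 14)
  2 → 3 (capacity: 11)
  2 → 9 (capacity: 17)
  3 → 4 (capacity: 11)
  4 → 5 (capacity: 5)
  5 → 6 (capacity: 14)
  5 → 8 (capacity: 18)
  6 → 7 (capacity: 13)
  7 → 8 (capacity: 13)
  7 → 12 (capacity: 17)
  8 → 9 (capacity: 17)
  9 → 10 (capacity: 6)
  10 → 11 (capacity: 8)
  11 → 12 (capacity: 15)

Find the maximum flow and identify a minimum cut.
Max flow = 6, Min cut edges: (0,1)

Maximum flow: 6
Minimum cut: (0,1)
Partition: S = [0], T = [1, 2, 3, 4, 5, 6, 7, 8, 9, 10, 11, 12]

Max-flow min-cut theorem verified: both equal 6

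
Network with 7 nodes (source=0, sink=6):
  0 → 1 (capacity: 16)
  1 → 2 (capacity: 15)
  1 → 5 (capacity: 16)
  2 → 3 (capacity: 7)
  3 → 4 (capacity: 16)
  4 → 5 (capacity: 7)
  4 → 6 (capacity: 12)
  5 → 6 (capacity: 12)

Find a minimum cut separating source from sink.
Min cut value = 16, edges: (0,1)

Min cut value: 16
Partition: S = [0], T = [1, 2, 3, 4, 5, 6]
Cut edges: (0,1)

By max-flow min-cut theorem, max flow = min cut = 16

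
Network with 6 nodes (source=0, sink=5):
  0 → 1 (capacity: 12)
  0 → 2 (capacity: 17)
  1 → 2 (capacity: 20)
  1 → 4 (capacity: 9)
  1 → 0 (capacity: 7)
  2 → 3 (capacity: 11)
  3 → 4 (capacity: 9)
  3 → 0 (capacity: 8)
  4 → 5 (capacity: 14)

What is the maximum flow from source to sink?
Maximum flow = 14

Max flow: 14

Flow assignment:
  0 → 1: 5/12
  0 → 2: 11/17
  1 → 4: 5/9
  2 → 3: 11/11
  3 → 4: 9/9
  3 → 0: 2/8
  4 → 5: 14/14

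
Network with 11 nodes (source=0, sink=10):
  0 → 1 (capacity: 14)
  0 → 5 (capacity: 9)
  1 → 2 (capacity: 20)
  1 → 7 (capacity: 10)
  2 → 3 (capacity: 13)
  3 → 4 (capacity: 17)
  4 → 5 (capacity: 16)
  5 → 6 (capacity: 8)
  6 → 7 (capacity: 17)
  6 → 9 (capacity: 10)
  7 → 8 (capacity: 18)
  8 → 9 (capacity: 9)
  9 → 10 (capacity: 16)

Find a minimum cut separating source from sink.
Min cut value = 16, edges: (9,10)

Min cut value: 16
Partition: S = [0, 1, 2, 3, 4, 5, 6, 7, 8, 9], T = [10]
Cut edges: (9,10)

By max-flow min-cut theorem, max flow = min cut = 16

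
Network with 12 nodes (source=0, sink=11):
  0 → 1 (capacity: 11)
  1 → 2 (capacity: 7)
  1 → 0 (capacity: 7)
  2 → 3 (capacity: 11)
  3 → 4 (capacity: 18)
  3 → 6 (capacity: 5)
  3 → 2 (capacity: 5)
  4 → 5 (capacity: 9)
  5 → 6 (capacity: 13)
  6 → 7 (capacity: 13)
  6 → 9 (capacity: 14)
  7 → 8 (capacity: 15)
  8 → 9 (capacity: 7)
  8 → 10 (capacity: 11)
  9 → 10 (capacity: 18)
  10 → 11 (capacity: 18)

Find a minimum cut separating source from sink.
Min cut value = 7, edges: (1,2)

Min cut value: 7
Partition: S = [0, 1], T = [2, 3, 4, 5, 6, 7, 8, 9, 10, 11]
Cut edges: (1,2)

By max-flow min-cut theorem, max flow = min cut = 7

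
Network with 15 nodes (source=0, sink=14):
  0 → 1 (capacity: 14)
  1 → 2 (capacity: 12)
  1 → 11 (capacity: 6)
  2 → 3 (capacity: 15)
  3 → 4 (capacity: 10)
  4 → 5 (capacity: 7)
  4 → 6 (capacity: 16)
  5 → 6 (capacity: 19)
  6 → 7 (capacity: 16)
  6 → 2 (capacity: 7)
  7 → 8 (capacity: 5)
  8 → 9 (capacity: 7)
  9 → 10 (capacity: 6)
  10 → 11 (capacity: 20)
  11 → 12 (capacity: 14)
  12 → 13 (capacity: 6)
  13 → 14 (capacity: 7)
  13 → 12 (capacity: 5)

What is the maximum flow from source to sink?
Maximum flow = 6

Max flow: 6

Flow assignment:
  0 → 1: 6/14
  1 → 2: 5/12
  1 → 11: 1/6
  2 → 3: 8/15
  3 → 4: 8/10
  4 → 6: 8/16
  6 → 7: 5/16
  6 → 2: 3/7
  7 → 8: 5/5
  8 → 9: 5/7
  9 → 10: 5/6
  10 → 11: 5/20
  11 → 12: 6/14
  12 → 13: 6/6
  13 → 14: 6/7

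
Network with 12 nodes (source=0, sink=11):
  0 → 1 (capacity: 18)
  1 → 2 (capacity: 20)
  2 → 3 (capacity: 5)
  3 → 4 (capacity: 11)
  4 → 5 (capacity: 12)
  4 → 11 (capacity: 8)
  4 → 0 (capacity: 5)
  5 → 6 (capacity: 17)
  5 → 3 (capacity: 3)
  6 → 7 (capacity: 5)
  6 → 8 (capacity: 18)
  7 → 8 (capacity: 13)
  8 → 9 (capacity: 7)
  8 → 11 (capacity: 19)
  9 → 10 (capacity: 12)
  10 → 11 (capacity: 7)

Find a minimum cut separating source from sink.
Min cut value = 5, edges: (2,3)

Min cut value: 5
Partition: S = [0, 1, 2], T = [3, 4, 5, 6, 7, 8, 9, 10, 11]
Cut edges: (2,3)

By max-flow min-cut theorem, max flow = min cut = 5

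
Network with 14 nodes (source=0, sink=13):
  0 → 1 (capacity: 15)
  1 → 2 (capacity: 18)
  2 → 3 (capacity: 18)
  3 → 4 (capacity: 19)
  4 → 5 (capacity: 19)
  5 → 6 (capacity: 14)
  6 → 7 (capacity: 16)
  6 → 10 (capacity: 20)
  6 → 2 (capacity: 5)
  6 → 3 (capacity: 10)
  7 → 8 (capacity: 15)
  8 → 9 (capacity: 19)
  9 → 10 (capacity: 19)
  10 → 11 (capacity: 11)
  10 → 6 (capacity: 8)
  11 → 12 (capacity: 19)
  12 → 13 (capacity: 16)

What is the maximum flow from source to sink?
Maximum flow = 11

Max flow: 11

Flow assignment:
  0 → 1: 11/15
  1 → 2: 11/18
  2 → 3: 14/18
  3 → 4: 14/19
  4 → 5: 14/19
  5 → 6: 14/14
  6 → 10: 11/20
  6 → 2: 3/5
  10 → 11: 11/11
  11 → 12: 11/19
  12 → 13: 11/16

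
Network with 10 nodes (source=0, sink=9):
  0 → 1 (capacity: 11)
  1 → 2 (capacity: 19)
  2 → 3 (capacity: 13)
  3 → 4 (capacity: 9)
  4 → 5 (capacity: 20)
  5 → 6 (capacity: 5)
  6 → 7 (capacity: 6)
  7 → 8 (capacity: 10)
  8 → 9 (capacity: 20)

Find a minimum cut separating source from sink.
Min cut value = 5, edges: (5,6)

Min cut value: 5
Partition: S = [0, 1, 2, 3, 4, 5], T = [6, 7, 8, 9]
Cut edges: (5,6)

By max-flow min-cut theorem, max flow = min cut = 5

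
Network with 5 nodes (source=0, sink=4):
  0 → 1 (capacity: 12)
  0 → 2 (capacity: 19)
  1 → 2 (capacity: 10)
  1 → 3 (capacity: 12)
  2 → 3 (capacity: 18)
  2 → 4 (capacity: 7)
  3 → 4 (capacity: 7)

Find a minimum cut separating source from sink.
Min cut value = 14, edges: (2,4), (3,4)

Min cut value: 14
Partition: S = [0, 1, 2, 3], T = [4]
Cut edges: (2,4), (3,4)

By max-flow min-cut theorem, max flow = min cut = 14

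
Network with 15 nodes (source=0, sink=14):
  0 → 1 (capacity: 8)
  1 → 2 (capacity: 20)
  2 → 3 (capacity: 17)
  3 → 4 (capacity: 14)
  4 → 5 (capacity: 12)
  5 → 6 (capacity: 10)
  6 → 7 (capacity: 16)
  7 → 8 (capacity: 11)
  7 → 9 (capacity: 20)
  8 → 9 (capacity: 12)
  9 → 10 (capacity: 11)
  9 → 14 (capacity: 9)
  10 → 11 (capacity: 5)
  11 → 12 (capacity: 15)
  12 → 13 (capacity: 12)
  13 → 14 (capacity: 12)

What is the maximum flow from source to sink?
Maximum flow = 8

Max flow: 8

Flow assignment:
  0 → 1: 8/8
  1 → 2: 8/20
  2 → 3: 8/17
  3 → 4: 8/14
  4 → 5: 8/12
  5 → 6: 8/10
  6 → 7: 8/16
  7 → 9: 8/20
  9 → 14: 8/9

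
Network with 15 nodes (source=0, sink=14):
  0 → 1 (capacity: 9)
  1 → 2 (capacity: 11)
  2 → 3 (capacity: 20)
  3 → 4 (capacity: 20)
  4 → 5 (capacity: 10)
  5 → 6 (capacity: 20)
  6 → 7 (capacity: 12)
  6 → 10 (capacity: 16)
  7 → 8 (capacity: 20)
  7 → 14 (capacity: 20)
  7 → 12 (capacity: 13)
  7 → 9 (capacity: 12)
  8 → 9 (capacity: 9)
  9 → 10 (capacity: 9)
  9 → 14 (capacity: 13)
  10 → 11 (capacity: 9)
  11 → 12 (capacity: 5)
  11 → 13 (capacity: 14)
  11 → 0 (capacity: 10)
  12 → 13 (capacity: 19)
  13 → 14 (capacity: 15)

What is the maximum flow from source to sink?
Maximum flow = 9

Max flow: 9

Flow assignment:
  0 → 1: 9/9
  1 → 2: 9/11
  2 → 3: 9/20
  3 → 4: 9/20
  4 → 5: 9/10
  5 → 6: 9/20
  6 → 7: 9/12
  7 → 14: 9/20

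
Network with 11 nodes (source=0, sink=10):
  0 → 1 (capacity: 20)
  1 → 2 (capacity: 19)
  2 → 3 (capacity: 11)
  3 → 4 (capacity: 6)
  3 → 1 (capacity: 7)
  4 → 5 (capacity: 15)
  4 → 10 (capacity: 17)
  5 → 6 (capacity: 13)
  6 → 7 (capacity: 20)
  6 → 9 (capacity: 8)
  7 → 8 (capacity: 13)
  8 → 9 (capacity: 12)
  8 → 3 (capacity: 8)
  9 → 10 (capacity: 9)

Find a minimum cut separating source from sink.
Min cut value = 6, edges: (3,4)

Min cut value: 6
Partition: S = [0, 1, 2, 3], T = [4, 5, 6, 7, 8, 9, 10]
Cut edges: (3,4)

By max-flow min-cut theorem, max flow = min cut = 6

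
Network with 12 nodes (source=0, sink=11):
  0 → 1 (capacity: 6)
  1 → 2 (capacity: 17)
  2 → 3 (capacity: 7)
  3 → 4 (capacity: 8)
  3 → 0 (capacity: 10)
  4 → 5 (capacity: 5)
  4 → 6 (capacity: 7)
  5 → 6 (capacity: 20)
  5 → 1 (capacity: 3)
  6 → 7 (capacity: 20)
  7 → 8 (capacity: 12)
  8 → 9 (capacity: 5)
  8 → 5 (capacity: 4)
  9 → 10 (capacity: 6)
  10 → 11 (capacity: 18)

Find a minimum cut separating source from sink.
Min cut value = 5, edges: (8,9)

Min cut value: 5
Partition: S = [0, 1, 2, 3, 4, 5, 6, 7, 8], T = [9, 10, 11]
Cut edges: (8,9)

By max-flow min-cut theorem, max flow = min cut = 5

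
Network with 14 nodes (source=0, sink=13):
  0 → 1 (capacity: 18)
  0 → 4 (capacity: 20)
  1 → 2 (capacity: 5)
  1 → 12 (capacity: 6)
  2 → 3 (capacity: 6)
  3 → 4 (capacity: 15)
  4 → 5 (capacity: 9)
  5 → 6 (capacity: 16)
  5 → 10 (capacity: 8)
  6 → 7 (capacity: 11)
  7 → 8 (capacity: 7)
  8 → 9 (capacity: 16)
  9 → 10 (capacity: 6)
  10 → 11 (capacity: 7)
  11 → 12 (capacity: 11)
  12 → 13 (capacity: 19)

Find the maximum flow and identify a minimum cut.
Max flow = 13, Min cut edges: (1,12), (10,11)

Maximum flow: 13
Minimum cut: (1,12), (10,11)
Partition: S = [0, 1, 2, 3, 4, 5, 6, 7, 8, 9, 10], T = [11, 12, 13]

Max-flow min-cut theorem verified: both equal 13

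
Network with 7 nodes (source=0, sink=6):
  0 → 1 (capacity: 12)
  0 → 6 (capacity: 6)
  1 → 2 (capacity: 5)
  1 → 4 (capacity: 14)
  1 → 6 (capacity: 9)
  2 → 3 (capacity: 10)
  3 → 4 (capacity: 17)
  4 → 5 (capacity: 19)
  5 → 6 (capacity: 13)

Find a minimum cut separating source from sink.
Min cut value = 18, edges: (0,1), (0,6)

Min cut value: 18
Partition: S = [0], T = [1, 2, 3, 4, 5, 6]
Cut edges: (0,1), (0,6)

By max-flow min-cut theorem, max flow = min cut = 18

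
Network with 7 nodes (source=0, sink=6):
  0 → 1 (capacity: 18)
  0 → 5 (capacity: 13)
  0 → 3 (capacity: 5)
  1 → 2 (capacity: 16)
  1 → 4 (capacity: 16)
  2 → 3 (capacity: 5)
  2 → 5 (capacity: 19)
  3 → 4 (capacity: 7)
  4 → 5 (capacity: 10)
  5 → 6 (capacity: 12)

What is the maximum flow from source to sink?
Maximum flow = 12

Max flow: 12

Flow assignment:
  0 → 1: 7/18
  0 → 3: 5/5
  1 → 2: 5/16
  1 → 4: 2/16
  2 → 5: 5/19
  3 → 4: 5/7
  4 → 5: 7/10
  5 → 6: 12/12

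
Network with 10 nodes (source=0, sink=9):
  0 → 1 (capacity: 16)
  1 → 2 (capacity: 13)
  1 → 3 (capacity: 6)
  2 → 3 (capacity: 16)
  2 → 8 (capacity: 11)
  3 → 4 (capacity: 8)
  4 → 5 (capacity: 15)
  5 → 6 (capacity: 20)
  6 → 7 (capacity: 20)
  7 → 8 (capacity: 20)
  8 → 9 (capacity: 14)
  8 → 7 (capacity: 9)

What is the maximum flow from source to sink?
Maximum flow = 14

Max flow: 14

Flow assignment:
  0 → 1: 14/16
  1 → 2: 11/13
  1 → 3: 3/6
  2 → 3: 2/16
  2 → 8: 9/11
  3 → 4: 5/8
  4 → 5: 5/15
  5 → 6: 5/20
  6 → 7: 5/20
  7 → 8: 5/20
  8 → 9: 14/14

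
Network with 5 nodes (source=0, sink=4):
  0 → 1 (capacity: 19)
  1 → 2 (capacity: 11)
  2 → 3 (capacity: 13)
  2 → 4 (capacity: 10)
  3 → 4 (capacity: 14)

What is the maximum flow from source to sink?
Maximum flow = 11

Max flow: 11

Flow assignment:
  0 → 1: 11/19
  1 → 2: 11/11
  2 → 3: 1/13
  2 → 4: 10/10
  3 → 4: 1/14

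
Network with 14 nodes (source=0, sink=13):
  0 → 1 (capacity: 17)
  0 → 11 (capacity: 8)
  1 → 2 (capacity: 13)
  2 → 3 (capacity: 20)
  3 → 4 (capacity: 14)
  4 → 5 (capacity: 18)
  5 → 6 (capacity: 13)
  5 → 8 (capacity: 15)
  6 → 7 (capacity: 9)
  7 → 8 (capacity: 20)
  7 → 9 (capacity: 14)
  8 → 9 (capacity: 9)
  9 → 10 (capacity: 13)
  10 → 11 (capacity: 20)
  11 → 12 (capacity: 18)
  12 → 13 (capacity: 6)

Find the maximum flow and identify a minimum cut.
Max flow = 6, Min cut edges: (12,13)

Maximum flow: 6
Minimum cut: (12,13)
Partition: S = [0, 1, 2, 3, 4, 5, 6, 7, 8, 9, 10, 11, 12], T = [13]

Max-flow min-cut theorem verified: both equal 6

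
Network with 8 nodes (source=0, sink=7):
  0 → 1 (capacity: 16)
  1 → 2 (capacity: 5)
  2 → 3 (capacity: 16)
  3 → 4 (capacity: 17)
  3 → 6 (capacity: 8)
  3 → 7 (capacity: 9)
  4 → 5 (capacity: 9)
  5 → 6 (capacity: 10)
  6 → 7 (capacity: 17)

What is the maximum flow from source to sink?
Maximum flow = 5

Max flow: 5

Flow assignment:
  0 → 1: 5/16
  1 → 2: 5/5
  2 → 3: 5/16
  3 → 7: 5/9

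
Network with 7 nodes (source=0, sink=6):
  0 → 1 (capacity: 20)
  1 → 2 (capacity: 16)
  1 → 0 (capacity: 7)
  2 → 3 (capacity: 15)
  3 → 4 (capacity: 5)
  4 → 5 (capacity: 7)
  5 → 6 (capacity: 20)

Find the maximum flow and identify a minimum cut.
Max flow = 5, Min cut edges: (3,4)

Maximum flow: 5
Minimum cut: (3,4)
Partition: S = [0, 1, 2, 3], T = [4, 5, 6]

Max-flow min-cut theorem verified: both equal 5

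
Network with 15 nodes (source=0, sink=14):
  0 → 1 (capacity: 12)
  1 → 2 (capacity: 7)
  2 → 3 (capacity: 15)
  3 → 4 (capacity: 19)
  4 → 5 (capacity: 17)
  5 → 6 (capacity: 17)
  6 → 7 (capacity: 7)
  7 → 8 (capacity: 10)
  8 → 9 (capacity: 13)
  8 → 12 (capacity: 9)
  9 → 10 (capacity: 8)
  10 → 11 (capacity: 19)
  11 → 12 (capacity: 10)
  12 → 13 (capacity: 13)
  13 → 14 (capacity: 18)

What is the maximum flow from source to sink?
Maximum flow = 7

Max flow: 7

Flow assignment:
  0 → 1: 7/12
  1 → 2: 7/7
  2 → 3: 7/15
  3 → 4: 7/19
  4 → 5: 7/17
  5 → 6: 7/17
  6 → 7: 7/7
  7 → 8: 7/10
  8 → 12: 7/9
  12 → 13: 7/13
  13 → 14: 7/18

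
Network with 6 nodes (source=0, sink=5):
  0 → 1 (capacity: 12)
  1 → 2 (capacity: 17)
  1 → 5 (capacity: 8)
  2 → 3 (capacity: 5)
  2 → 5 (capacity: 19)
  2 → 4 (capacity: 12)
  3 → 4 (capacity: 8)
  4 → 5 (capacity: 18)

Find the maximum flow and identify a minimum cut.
Max flow = 12, Min cut edges: (0,1)

Maximum flow: 12
Minimum cut: (0,1)
Partition: S = [0], T = [1, 2, 3, 4, 5]

Max-flow min-cut theorem verified: both equal 12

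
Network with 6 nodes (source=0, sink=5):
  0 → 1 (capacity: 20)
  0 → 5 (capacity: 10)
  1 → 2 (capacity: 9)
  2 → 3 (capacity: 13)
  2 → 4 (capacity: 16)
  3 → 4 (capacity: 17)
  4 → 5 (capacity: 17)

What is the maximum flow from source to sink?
Maximum flow = 19

Max flow: 19

Flow assignment:
  0 → 1: 9/20
  0 → 5: 10/10
  1 → 2: 9/9
  2 → 4: 9/16
  4 → 5: 9/17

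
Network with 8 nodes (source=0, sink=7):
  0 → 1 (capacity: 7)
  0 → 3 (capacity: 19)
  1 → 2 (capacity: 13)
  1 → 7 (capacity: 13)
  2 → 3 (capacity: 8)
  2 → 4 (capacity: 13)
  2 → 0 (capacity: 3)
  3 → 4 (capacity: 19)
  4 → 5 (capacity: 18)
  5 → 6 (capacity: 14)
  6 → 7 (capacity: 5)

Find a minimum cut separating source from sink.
Min cut value = 12, edges: (0,1), (6,7)

Min cut value: 12
Partition: S = [0, 2, 3, 4, 5, 6], T = [1, 7]
Cut edges: (0,1), (6,7)

By max-flow min-cut theorem, max flow = min cut = 12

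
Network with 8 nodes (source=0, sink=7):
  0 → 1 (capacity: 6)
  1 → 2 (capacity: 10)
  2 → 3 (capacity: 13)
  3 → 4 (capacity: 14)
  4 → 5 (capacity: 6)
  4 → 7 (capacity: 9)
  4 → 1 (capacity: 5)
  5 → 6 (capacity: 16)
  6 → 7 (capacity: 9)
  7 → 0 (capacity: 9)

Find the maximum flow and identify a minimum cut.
Max flow = 6, Min cut edges: (0,1)

Maximum flow: 6
Minimum cut: (0,1)
Partition: S = [0], T = [1, 2, 3, 4, 5, 6, 7]

Max-flow min-cut theorem verified: both equal 6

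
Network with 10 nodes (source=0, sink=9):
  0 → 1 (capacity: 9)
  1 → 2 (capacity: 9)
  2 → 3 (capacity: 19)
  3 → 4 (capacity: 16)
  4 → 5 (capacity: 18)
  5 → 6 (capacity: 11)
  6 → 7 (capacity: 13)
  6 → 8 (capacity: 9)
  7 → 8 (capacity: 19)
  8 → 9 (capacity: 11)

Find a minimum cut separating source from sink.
Min cut value = 9, edges: (1,2)

Min cut value: 9
Partition: S = [0, 1], T = [2, 3, 4, 5, 6, 7, 8, 9]
Cut edges: (1,2)

By max-flow min-cut theorem, max flow = min cut = 9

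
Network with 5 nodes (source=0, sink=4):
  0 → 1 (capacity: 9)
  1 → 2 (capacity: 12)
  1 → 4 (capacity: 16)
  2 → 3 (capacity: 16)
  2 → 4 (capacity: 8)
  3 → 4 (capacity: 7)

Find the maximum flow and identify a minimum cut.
Max flow = 9, Min cut edges: (0,1)

Maximum flow: 9
Minimum cut: (0,1)
Partition: S = [0], T = [1, 2, 3, 4]

Max-flow min-cut theorem verified: both equal 9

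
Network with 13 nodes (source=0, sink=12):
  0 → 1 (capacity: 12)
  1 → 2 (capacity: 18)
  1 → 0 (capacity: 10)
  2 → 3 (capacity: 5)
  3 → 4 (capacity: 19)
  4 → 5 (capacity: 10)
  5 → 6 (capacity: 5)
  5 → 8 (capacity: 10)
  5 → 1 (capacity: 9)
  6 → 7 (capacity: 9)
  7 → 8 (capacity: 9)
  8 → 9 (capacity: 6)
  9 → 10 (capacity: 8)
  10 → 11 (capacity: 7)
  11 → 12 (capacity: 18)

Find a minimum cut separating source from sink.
Min cut value = 5, edges: (2,3)

Min cut value: 5
Partition: S = [0, 1, 2], T = [3, 4, 5, 6, 7, 8, 9, 10, 11, 12]
Cut edges: (2,3)

By max-flow min-cut theorem, max flow = min cut = 5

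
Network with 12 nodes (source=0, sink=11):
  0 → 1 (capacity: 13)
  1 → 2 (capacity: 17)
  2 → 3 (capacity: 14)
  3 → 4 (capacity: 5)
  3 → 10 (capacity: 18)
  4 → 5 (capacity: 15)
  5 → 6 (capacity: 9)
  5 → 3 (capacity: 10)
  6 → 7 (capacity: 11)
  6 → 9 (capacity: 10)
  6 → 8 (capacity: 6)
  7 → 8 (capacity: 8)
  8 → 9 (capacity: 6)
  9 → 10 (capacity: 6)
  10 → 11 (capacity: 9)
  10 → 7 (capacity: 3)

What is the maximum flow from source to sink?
Maximum flow = 9

Max flow: 9

Flow assignment:
  0 → 1: 9/13
  1 → 2: 9/17
  2 → 3: 9/14
  3 → 10: 9/18
  10 → 11: 9/9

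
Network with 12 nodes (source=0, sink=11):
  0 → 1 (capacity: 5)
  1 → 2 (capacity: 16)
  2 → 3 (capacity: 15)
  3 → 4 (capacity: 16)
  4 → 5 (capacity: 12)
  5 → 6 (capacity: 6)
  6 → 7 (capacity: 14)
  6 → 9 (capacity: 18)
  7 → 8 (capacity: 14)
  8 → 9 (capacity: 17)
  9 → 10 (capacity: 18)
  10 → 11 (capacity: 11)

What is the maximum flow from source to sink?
Maximum flow = 5

Max flow: 5

Flow assignment:
  0 → 1: 5/5
  1 → 2: 5/16
  2 → 3: 5/15
  3 → 4: 5/16
  4 → 5: 5/12
  5 → 6: 5/6
  6 → 9: 5/18
  9 → 10: 5/18
  10 → 11: 5/11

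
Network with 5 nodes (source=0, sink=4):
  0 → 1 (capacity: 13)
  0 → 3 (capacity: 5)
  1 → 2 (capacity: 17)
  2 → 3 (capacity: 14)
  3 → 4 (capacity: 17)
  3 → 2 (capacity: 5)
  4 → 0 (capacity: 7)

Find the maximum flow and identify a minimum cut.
Max flow = 17, Min cut edges: (3,4)

Maximum flow: 17
Minimum cut: (3,4)
Partition: S = [0, 1, 2, 3], T = [4]

Max-flow min-cut theorem verified: both equal 17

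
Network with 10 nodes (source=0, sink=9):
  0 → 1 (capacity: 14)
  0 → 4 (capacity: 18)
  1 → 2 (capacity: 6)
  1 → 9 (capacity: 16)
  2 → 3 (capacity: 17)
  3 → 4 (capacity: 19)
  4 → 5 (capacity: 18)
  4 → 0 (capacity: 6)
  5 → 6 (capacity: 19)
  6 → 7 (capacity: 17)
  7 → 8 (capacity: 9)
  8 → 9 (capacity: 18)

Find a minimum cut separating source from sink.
Min cut value = 23, edges: (0,1), (7,8)

Min cut value: 23
Partition: S = [0, 2, 3, 4, 5, 6, 7], T = [1, 8, 9]
Cut edges: (0,1), (7,8)

By max-flow min-cut theorem, max flow = min cut = 23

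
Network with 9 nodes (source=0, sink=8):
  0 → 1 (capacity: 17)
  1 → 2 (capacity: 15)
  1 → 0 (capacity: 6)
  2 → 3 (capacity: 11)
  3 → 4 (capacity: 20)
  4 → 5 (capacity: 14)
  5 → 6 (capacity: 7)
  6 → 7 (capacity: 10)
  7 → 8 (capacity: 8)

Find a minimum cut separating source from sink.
Min cut value = 7, edges: (5,6)

Min cut value: 7
Partition: S = [0, 1, 2, 3, 4, 5], T = [6, 7, 8]
Cut edges: (5,6)

By max-flow min-cut theorem, max flow = min cut = 7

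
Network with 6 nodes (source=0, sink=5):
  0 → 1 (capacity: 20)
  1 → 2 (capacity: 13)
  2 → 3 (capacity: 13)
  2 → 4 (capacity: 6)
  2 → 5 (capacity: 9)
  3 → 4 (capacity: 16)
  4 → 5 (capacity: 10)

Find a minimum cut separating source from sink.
Min cut value = 13, edges: (1,2)

Min cut value: 13
Partition: S = [0, 1], T = [2, 3, 4, 5]
Cut edges: (1,2)

By max-flow min-cut theorem, max flow = min cut = 13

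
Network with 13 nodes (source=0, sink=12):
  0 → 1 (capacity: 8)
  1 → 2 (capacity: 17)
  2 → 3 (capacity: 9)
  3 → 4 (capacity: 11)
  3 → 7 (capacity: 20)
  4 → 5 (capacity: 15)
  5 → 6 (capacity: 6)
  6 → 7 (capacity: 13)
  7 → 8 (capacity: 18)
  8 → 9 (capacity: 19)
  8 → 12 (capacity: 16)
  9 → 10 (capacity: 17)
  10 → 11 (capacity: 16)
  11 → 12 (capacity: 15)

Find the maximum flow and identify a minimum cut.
Max flow = 8, Min cut edges: (0,1)

Maximum flow: 8
Minimum cut: (0,1)
Partition: S = [0], T = [1, 2, 3, 4, 5, 6, 7, 8, 9, 10, 11, 12]

Max-flow min-cut theorem verified: both equal 8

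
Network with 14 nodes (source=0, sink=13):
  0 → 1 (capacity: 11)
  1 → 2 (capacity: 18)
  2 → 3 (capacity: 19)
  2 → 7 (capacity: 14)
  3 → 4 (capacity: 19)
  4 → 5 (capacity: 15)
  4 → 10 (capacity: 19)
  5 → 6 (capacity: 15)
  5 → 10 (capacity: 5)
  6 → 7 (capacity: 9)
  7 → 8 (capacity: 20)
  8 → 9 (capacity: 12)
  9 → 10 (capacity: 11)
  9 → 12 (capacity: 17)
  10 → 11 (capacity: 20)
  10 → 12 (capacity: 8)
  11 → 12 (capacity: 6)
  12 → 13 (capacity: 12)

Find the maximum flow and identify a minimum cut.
Max flow = 11, Min cut edges: (0,1)

Maximum flow: 11
Minimum cut: (0,1)
Partition: S = [0], T = [1, 2, 3, 4, 5, 6, 7, 8, 9, 10, 11, 12, 13]

Max-flow min-cut theorem verified: both equal 11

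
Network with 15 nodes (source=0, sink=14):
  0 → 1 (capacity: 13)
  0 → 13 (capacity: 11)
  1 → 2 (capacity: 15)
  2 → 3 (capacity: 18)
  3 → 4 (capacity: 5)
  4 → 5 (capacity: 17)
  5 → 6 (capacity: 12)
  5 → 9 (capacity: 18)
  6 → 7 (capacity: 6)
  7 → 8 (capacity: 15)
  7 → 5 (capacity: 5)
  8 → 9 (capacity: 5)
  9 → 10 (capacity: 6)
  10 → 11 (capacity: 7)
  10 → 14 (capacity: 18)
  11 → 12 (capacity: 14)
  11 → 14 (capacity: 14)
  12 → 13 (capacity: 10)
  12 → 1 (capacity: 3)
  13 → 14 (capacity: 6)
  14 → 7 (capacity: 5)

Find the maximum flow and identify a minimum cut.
Max flow = 11, Min cut edges: (3,4), (13,14)

Maximum flow: 11
Minimum cut: (3,4), (13,14)
Partition: S = [0, 1, 2, 3, 12, 13], T = [4, 5, 6, 7, 8, 9, 10, 11, 14]

Max-flow min-cut theorem verified: both equal 11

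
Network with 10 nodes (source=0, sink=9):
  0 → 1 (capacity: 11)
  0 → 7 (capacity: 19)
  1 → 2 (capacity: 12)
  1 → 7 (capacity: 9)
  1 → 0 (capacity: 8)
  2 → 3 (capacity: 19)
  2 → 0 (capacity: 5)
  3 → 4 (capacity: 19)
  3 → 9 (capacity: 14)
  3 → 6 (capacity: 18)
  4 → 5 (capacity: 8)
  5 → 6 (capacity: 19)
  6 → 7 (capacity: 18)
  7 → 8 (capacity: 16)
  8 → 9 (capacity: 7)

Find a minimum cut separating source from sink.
Min cut value = 18, edges: (0,1), (8,9)

Min cut value: 18
Partition: S = [0, 4, 5, 6, 7, 8], T = [1, 2, 3, 9]
Cut edges: (0,1), (8,9)

By max-flow min-cut theorem, max flow = min cut = 18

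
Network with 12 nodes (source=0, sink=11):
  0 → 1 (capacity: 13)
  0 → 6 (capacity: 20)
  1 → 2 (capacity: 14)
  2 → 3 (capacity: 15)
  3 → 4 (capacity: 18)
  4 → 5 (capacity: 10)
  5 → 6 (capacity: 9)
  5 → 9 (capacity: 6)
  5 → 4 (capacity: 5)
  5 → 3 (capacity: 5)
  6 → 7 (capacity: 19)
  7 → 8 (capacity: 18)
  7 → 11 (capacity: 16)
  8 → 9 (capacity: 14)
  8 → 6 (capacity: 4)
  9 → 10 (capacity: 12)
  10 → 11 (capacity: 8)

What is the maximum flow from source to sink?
Maximum flow = 24

Max flow: 24

Flow assignment:
  0 → 1: 10/13
  0 → 6: 14/20
  1 → 2: 10/14
  2 → 3: 10/15
  3 → 4: 10/18
  4 → 5: 10/10
  5 → 6: 5/9
  5 → 9: 5/6
  6 → 7: 19/19
  7 → 8: 3/18
  7 → 11: 16/16
  8 → 9: 3/14
  9 → 10: 8/12
  10 → 11: 8/8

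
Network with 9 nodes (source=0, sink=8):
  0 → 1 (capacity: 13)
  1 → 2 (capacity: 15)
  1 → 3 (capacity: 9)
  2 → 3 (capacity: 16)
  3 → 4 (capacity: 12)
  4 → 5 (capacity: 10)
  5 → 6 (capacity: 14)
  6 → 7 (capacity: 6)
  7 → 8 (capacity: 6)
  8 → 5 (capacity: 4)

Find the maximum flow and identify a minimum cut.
Max flow = 6, Min cut edges: (7,8)

Maximum flow: 6
Minimum cut: (7,8)
Partition: S = [0, 1, 2, 3, 4, 5, 6, 7], T = [8]

Max-flow min-cut theorem verified: both equal 6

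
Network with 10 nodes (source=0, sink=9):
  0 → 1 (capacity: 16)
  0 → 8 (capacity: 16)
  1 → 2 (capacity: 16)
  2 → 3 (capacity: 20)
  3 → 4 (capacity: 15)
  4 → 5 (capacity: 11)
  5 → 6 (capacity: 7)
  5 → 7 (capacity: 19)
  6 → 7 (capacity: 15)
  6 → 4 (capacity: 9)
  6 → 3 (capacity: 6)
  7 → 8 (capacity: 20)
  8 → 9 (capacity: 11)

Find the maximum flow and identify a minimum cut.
Max flow = 11, Min cut edges: (8,9)

Maximum flow: 11
Minimum cut: (8,9)
Partition: S = [0, 1, 2, 3, 4, 5, 6, 7, 8], T = [9]

Max-flow min-cut theorem verified: both equal 11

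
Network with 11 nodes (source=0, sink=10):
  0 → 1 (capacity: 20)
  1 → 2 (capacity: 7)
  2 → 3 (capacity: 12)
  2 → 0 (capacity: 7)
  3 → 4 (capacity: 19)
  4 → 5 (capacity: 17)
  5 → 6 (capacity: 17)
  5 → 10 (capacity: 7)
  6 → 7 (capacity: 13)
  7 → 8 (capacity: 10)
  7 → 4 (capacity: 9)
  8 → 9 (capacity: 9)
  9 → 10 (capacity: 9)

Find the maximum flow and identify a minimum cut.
Max flow = 7, Min cut edges: (1,2)

Maximum flow: 7
Minimum cut: (1,2)
Partition: S = [0, 1], T = [2, 3, 4, 5, 6, 7, 8, 9, 10]

Max-flow min-cut theorem verified: both equal 7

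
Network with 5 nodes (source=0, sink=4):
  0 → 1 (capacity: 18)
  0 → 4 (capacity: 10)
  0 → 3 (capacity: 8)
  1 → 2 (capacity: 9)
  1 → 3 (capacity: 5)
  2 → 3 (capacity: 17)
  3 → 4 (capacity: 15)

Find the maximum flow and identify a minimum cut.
Max flow = 25, Min cut edges: (0,4), (3,4)

Maximum flow: 25
Minimum cut: (0,4), (3,4)
Partition: S = [0, 1, 2, 3], T = [4]

Max-flow min-cut theorem verified: both equal 25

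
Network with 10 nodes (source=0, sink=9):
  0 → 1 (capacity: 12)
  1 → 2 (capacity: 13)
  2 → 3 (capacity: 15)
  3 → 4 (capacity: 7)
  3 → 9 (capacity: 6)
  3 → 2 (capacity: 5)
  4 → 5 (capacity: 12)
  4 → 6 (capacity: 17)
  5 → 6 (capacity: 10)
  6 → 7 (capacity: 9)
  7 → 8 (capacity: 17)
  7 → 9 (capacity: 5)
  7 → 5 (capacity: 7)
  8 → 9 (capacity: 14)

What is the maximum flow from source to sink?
Maximum flow = 12

Max flow: 12

Flow assignment:
  0 → 1: 12/12
  1 → 2: 12/13
  2 → 3: 12/15
  3 → 4: 6/7
  3 → 9: 6/6
  4 → 6: 6/17
  6 → 7: 6/9
  7 → 8: 1/17
  7 → 9: 5/5
  8 → 9: 1/14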